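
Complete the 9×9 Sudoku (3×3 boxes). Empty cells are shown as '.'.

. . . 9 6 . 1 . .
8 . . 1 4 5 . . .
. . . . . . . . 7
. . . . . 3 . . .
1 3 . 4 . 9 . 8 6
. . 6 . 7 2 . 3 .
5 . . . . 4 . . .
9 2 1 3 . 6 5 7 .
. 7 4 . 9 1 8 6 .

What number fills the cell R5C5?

5

R3C6 = 8: row 3 has {7}; col 6 has {1,2,3,4,5,6,9}; box has {1,4,5,6,9} → only 8 remains.
R5C5 = 5: row 5 has {1,3,4,6,8,9}; col 5 has {4,6,7,9}; box has {2,3,4,7,9} → only 5 remains.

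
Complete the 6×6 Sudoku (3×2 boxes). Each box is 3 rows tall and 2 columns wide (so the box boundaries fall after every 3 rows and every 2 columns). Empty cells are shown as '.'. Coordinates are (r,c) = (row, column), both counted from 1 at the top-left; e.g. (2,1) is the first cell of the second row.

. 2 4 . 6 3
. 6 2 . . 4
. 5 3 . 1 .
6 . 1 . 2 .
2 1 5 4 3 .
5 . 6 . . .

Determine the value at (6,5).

4

(1,1) = 1 (sole candidate).
(1,4) = 5 (sole candidate).
(2,1) = 3 (sole candidate).
(2,4) = 1 (sole candidate).
(2,5) = 5 (sole candidate).
(3,1) = 4 (sole candidate).
(3,4) = 6 (sole candidate).
(3,6) = 2 (sole candidate).
(4,4) = 3 (sole candidate).
(4,6) = 5 (sole candidate).
(5,6) = 6 (sole candidate).
(6,4) = 2 (sole candidate).
(6,5) = 4: row 6 has {2,5,6}; col 5 has {1,2,3,5,6}; box has {2,3,5,6} → only 4 remains.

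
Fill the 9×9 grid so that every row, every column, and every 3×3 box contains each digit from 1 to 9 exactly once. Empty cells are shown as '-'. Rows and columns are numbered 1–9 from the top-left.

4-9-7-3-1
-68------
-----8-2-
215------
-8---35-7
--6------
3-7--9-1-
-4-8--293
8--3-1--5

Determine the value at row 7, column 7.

row 5, column 1 = 9: row 5 has {3,5,7,8}; col 1 has {2,3,4,8}; box has {1,2,5,6,8} → only 9 remains.
row 5, column 3 = 4: row 5 has {3,5,7,8,9}; col 3 has {5,6,7,8,9}; box has {1,2,5,6,8,9} → only 4 remains.
row 5, column 8 = 6: row 5 has {3,4,5,7,8,9}; col 8 has {1,2,9}; box has {5,7} → only 6 remains.
row 6, column 1 = 7: row 6 has {6}; col 1 has {2,3,4,8,9}; box has {1,2,4,5,6,8,9} → only 7 remains.
row 6, column 2 = 3: row 6 has {6,7}; col 2 has {1,4,6,8}; box has {1,2,4,5,6,7,8,9} → only 3 remains.
row 8, column 3 = 1: row 8 has {2,3,4,8,9}; col 3 has {4,5,6,7,8,9}; box has {3,4,7,8} → only 1 remains.
row 9, column 3 = 2: row 9 has {1,3,5,8}; col 3 has {1,4,5,6,7,8,9}; box has {1,3,4,7,8} → only 2 remains.
row 3, column 3 = 3: row 3 has {2,8}; col 3 has {1,2,4,5,6,7,8,9}; box has {4,6,8,9} → only 3 remains.
row 7, column 2 = 5: row 7 has {1,3,7,9}; col 2 has {1,3,4,6,8}; box has {1,2,3,4,7,8} → only 5 remains.
row 8, column 1 = 6: row 8 has {1,2,3,4,8,9}; col 1 has {2,3,4,7,8,9}; box has {1,2,3,4,5,7,8} → only 6 remains.
row 8, column 5 = 5: row 8 has {1,2,3,4,6,8,9}; col 5 has {7}; box has {1,3,8,9} → only 5 remains.
row 8, column 6 = 7: row 8 has {1,2,3,4,5,6,8,9}; col 6 has {1,3,8,9}; box has {1,3,5,8,9} → only 7 remains.
row 9, column 2 = 9: row 9 has {1,2,3,5,8}; col 2 has {1,3,4,5,6,8}; box has {1,2,3,4,5,6,7,8} → only 9 remains.
row 1, column 2 = 2: row 1 has {1,3,4,7,9}; col 2 has {1,3,4,5,6,8,9}; box has {3,4,6,8,9} → only 2 remains.
row 3, column 2 = 7: row 3 has {2,3,8}; col 2 has {1,2,3,4,5,6,8,9}; box has {2,3,4,6,8,9} → only 7 remains.
row 1, column 8 = 8: in row 1, 8 can only go here (every other open cell in that row sees an 8).
row 6, column 8 = 4: row 6 has {3,6,7}; col 8 has {1,2,6,8,9}; box has {5,6,7} → only 4 remains.
row 9, column 8 = 7: row 9 has {1,2,3,5,8,9}; col 8 has {1,2,4,6,8,9}; box has {1,2,3,5,9} → only 7 remains.
row 2, column 8 = 5: row 2 has {6,8}; col 8 has {1,2,4,6,7,8,9}; box has {1,2,3,8} → only 5 remains.
row 4, column 8 = 3: row 4 has {1,2,5}; col 8 has {1,2,4,5,6,7,8,9}; box has {4,5,6,7} → only 3 remains.
row 2, column 1 = 1: row 2 has {5,6,8}; col 1 has {2,3,4,6,7,8,9}; box has {2,3,4,6,7,8,9} → only 1 remains.
row 3, column 1 = 5: row 3 has {2,3,7,8}; col 1 has {1,2,3,4,6,7,8,9}; box has {1,2,3,4,6,7,8,9} → only 5 remains.
row 2, column 5 = 3: in row 2, 3 can only go here (every other open cell in that row sees a 3).
row 2, column 7 = 7: in row 2, 7 can only go here (every other open cell in that row sees a 7).
row 4, column 4 = 7: in row 4, 7 can only go here (every other open cell in that row sees a 7).
row 6, column 7 = 1: in column 7, 1 can only go here (every other open cell in that column sees a 1).
row 6, column 9 = 2: in column 9, 2 can only go here (every other open cell in that column sees a 2).
row 6, column 6 = 5: row 6 has {1,2,3,4,6,7}; col 6 has {1,3,7,8,9}; box has {3,7} → only 5 remains.
row 1, column 6 = 6: row 1 has {1,2,3,4,7,8,9}; col 6 has {1,3,5,7,8,9}; box has {3,7,8} → only 6 remains.
row 4, column 6 = 4: row 4 has {1,2,3,5,7}; col 6 has {1,3,5,6,7,8,9}; box has {3,5,7} → only 4 remains.
row 6, column 4 = 9: row 6 has {1,2,3,4,5,6,7}; col 4 has {3,7,8}; box has {3,4,5,7} → only 9 remains.
row 6, column 5 = 8: row 6 has {1,2,3,4,5,6,7,9}; col 5 has {3,5,7}; box has {3,4,5,7,9} → only 8 remains.
row 1, column 4 = 5: row 1 has {1,2,3,4,6,7,8,9}; col 4 has {3,7,8,9}; box has {3,6,7,8} → only 5 remains.
row 2, column 6 = 2: row 2 has {1,3,5,6,7,8}; col 6 has {1,3,4,5,6,7,8,9}; box has {3,5,6,7,8} → only 2 remains.
row 4, column 5 = 6: row 4 has {1,2,3,4,5,7}; col 5 has {3,5,7,8}; box has {3,4,5,7,8,9} → only 6 remains.
row 9, column 5 = 4: row 9 has {1,2,3,5,7,8,9}; col 5 has {3,5,6,7,8}; box has {1,3,5,7,8,9} → only 4 remains.
row 9, column 7 = 6: row 9 has {1,2,3,4,5,7,8,9}; col 7 has {1,2,3,5,7}; box has {1,2,3,5,7,9} → only 6 remains.
row 2, column 4 = 4: row 2 has {1,2,3,5,6,7,8}; col 4 has {3,5,7,8,9}; box has {2,3,5,6,7,8} → only 4 remains.
row 2, column 9 = 9: row 2 has {1,2,3,4,5,6,7,8}; col 9 has {1,2,3,5,7}; box has {1,2,3,5,7,8} → only 9 remains.
row 3, column 4 = 1: row 3 has {2,3,5,7,8}; col 4 has {3,4,5,7,8,9}; box has {2,3,4,5,6,7,8} → only 1 remains.
row 3, column 5 = 9: row 3 has {1,2,3,5,7,8}; col 5 has {3,4,5,6,7,8}; box has {1,2,3,4,5,6,7,8} → only 9 remains.
row 3, column 7 = 4: row 3 has {1,2,3,5,7,8,9}; col 7 has {1,2,3,5,6,7}; box has {1,2,3,5,7,8,9} → only 4 remains.
row 3, column 9 = 6: row 3 has {1,2,3,4,5,7,8,9}; col 9 has {1,2,3,5,7,9}; box has {1,2,3,4,5,7,8,9} → only 6 remains.
row 4, column 9 = 8: row 4 has {1,2,3,4,5,6,7}; col 9 has {1,2,3,5,6,7,9}; box has {1,2,3,4,5,6,7} → only 8 remains.
row 5, column 4 = 2: row 5 has {3,4,5,6,7,8,9}; col 4 has {1,3,4,5,7,8,9}; box has {3,4,5,6,7,8,9} → only 2 remains.
row 5, column 5 = 1: row 5 has {2,3,4,5,6,7,8,9}; col 5 has {3,4,5,6,7,8,9}; box has {2,3,4,5,6,7,8,9} → only 1 remains.
row 7, column 4 = 6: row 7 has {1,3,5,7,9}; col 4 has {1,2,3,4,5,7,8,9}; box has {1,3,4,5,7,8,9} → only 6 remains.
row 7, column 5 = 2: row 7 has {1,3,5,6,7,9}; col 5 has {1,3,4,5,6,7,8,9}; box has {1,3,4,5,6,7,8,9} → only 2 remains.
row 7, column 7 = 8: row 7 has {1,2,3,5,6,7,9}; col 7 has {1,2,3,4,5,6,7}; box has {1,2,3,5,6,7,9} → only 8 remains.

8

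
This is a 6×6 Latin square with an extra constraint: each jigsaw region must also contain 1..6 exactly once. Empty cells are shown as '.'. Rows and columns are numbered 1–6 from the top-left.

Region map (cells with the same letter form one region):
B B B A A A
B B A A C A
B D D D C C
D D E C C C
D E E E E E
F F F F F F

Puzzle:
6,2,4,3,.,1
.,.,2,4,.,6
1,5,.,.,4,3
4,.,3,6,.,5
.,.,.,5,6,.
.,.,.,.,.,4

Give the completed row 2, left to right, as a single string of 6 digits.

R1C5 = 5 (sole candidate).
R2C2 = 3: row 2 has {2,4,6}; col 2 has {2,5}; region has {1,2,4,6} → only 3 remains.
R2C5 = 1: row 2 has {2,3,4,6}; col 5 has {4,5,6}; region has {3,4,5,6} → only 1 remains.
R3C3 = 6 (sole candidate).
R3C4 = 2 (sole candidate).
R4C2 = 1 (sole candidate).
R4C5 = 2 (sole candidate).
R5C1 = 3 (sole candidate).
R5C2 = 4 (sole candidate).
R5C3 = 1 (sole candidate).
R5C6 = 2 (sole candidate).
R6C2 = 6 (sole candidate).
R6C3 = 5 (sole candidate).
R6C4 = 1 (sole candidate).
R6C5 = 3 (sole candidate).
R2C1 = 5: row 2 has {1,2,3,4,6}; col 1 has {1,3,4,6}; region has {1,2,3,4,6} → only 5 remains.

532416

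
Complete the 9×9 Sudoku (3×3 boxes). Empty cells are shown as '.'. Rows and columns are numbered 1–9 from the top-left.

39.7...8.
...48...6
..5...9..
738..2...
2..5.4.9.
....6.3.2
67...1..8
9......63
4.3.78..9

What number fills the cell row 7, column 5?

9

row 2, column 1 = 1: row 2 has {4,6,8}; col 1 has {2,3,4,6,7,9}; box has {3,5,9} → only 1 remains.
row 2, column 2 = 2: row 2 has {1,4,6,8}; col 2 has {3,7,9}; box has {1,3,5,9} → only 2 remains.
row 2, column 3 = 7: row 2 has {1,2,4,6,8}; col 3 has {3,5,8}; box has {1,2,3,5,9} → only 7 remains.
row 2, column 7 = 5: row 2 has {1,2,4,6,7,8}; col 7 has {3,9}; box has {6,8,9} → only 5 remains.
row 2, column 8 = 3: row 2 has {1,2,4,5,6,7,8}; col 8 has {6,8,9}; box has {5,6,8,9} → only 3 remains.
row 3, column 1 = 8: row 3 has {5,9}; col 1 has {1,2,3,4,6,7,9}; box has {1,2,3,5,7,9} → only 8 remains.
row 6, column 1 = 5: row 6 has {2,3,6}; col 1 has {1,2,3,4,6,7,8,9}; box has {2,3,7,8} → only 5 remains.
row 7, column 3 = 2: row 7 has {1,6,7,8}; col 3 has {3,5,7,8}; box has {3,4,6,7,9} → only 2 remains.
row 7, column 7 = 4: row 7 has {1,2,6,7,8}; col 7 has {3,5,9}; box has {3,6,8,9} → only 4 remains.
row 7, column 8 = 5: row 7 has {1,2,4,6,7,8}; col 8 has {3,6,8,9}; box has {3,4,6,8,9} → only 5 remains.
row 8, column 3 = 1: row 8 has {3,6,9}; col 3 has {2,3,5,7,8}; box has {2,3,4,6,7,9} → only 1 remains.
row 8, column 4 = 2: row 8 has {1,3,6,9}; col 4 has {4,5,7}; box has {1,7,8} → only 2 remains.
row 8, column 6 = 5: row 8 has {1,2,3,6,9}; col 6 has {1,2,4,8}; box has {1,2,7,8} → only 5 remains.
row 8, column 7 = 7: row 8 has {1,2,3,5,6,9}; col 7 has {3,4,5,9}; box has {3,4,5,6,8,9} → only 7 remains.
row 9, column 2 = 5: row 9 has {3,4,7,8,9}; col 2 has {2,3,7,9}; box has {1,2,3,4,6,7,9} → only 5 remains.
row 9, column 4 = 6: row 9 has {3,4,5,7,8,9}; col 4 has {2,4,5,7}; box has {1,2,5,7,8} → only 6 remains.
row 1, column 6 = 6: row 1 has {3,7,8,9}; col 6 has {1,2,4,5,8}; box has {4,7,8} → only 6 remains.
row 2, column 6 = 9: row 2 has {1,2,3,4,5,6,7,8}; col 6 has {1,2,4,5,6,8}; box has {4,6,7,8} → only 9 remains.
row 3, column 6 = 3: row 3 has {5,8,9}; col 6 has {1,2,4,5,6,8,9}; box has {4,6,7,8,9} → only 3 remains.
row 5, column 3 = 6: row 5 has {2,4,5,9}; col 3 has {1,2,3,5,7,8}; box has {2,3,5,7,8} → only 6 remains.
row 6, column 6 = 7: row 6 has {2,3,5,6}; col 6 has {1,2,3,4,5,6,8,9}; box has {2,4,5,6} → only 7 remains.
row 8, column 2 = 8: row 8 has {1,2,3,5,6,7,9}; col 2 has {2,3,5,7,9}; box has {1,2,3,4,5,6,7,9} → only 8 remains.
row 8, column 5 = 4: row 8 has {1,2,3,5,6,7,8,9}; col 5 has {6,7,8}; box has {1,2,5,6,7,8} → only 4 remains.
row 1, column 3 = 4: row 1 has {3,6,7,8,9}; col 3 has {1,2,3,5,6,7,8}; box has {1,2,3,5,7,8,9} → only 4 remains.
row 1, column 9 = 1: row 1 has {3,4,6,7,8,9}; col 9 has {2,3,6,8,9}; box has {3,5,6,8,9} → only 1 remains.
row 3, column 2 = 6: row 3 has {3,5,8,9}; col 2 has {2,3,5,7,8,9}; box has {1,2,3,4,5,7,8,9} → only 6 remains.
row 3, column 4 = 1: row 3 has {3,5,6,8,9}; col 4 has {2,4,5,6,7}; box has {3,4,6,7,8,9} → only 1 remains.
row 3, column 5 = 2: row 3 has {1,3,5,6,8,9}; col 5 has {4,6,7,8}; box has {1,3,4,6,7,8,9} → only 2 remains.
row 4, column 4 = 9: row 4 has {2,3,7,8}; col 4 has {1,2,4,5,6,7}; box has {2,4,5,6,7} → only 9 remains.
row 4, column 5 = 1: row 4 has {2,3,7,8,9}; col 5 has {2,4,6,7,8}; box has {2,4,5,6,7,9} → only 1 remains.
row 4, column 7 = 6: row 4 has {1,2,3,7,8,9}; col 7 has {3,4,5,7,9}; box has {2,3,9} → only 6 remains.
row 4, column 8 = 4: row 4 has {1,2,3,6,7,8,9}; col 8 has {3,5,6,8,9}; box has {2,3,6,9} → only 4 remains.
row 4, column 9 = 5: row 4 has {1,2,3,4,6,7,8,9}; col 9 has {1,2,3,6,8,9}; box has {2,3,4,6,9} → only 5 remains.
row 5, column 2 = 1: row 5 has {2,4,5,6,9}; col 2 has {2,3,5,6,7,8,9}; box has {2,3,5,6,7,8} → only 1 remains.
row 5, column 5 = 3: row 5 has {1,2,4,5,6,9}; col 5 has {1,2,4,6,7,8}; box has {1,2,4,5,6,7,9} → only 3 remains.
row 5, column 7 = 8: row 5 has {1,2,3,4,5,6,9}; col 7 has {3,4,5,6,7,9}; box has {2,3,4,5,6,9} → only 8 remains.
row 5, column 9 = 7: row 5 has {1,2,3,4,5,6,8,9}; col 9 has {1,2,3,5,6,8,9}; box has {2,3,4,5,6,8,9} → only 7 remains.
row 6, column 2 = 4: row 6 has {2,3,5,6,7}; col 2 has {1,2,3,5,6,7,8,9}; box has {1,2,3,5,6,7,8} → only 4 remains.
row 6, column 3 = 9: row 6 has {2,3,4,5,6,7}; col 3 has {1,2,3,4,5,6,7,8}; box has {1,2,3,4,5,6,7,8} → only 9 remains.
row 6, column 4 = 8: row 6 has {2,3,4,5,6,7,9}; col 4 has {1,2,4,5,6,7,9}; box has {1,2,3,4,5,6,7,9} → only 8 remains.
row 6, column 8 = 1: row 6 has {2,3,4,5,6,7,8,9}; col 8 has {3,4,5,6,8,9}; box has {2,3,4,5,6,7,8,9} → only 1 remains.
row 7, column 4 = 3: row 7 has {1,2,4,5,6,7,8}; col 4 has {1,2,4,5,6,7,8,9}; box has {1,2,4,5,6,7,8} → only 3 remains.
row 7, column 5 = 9: row 7 has {1,2,3,4,5,6,7,8}; col 5 has {1,2,3,4,6,7,8}; box has {1,2,3,4,5,6,7,8} → only 9 remains.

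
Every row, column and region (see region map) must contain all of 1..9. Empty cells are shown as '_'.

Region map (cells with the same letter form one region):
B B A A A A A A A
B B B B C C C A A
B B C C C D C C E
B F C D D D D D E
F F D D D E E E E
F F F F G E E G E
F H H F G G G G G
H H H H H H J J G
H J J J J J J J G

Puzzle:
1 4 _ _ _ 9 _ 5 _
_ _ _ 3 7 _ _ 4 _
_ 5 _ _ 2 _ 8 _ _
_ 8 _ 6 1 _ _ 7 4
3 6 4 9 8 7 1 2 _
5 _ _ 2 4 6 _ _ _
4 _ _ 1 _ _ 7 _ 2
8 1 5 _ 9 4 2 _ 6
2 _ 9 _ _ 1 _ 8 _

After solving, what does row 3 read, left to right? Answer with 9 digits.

R2C6 = 5: row 2 has {3,4,7}; col 6 has {1,4,6,7,9}; region has {2,7,8} → only 5 remains.
R3C4 = 4: row 3 has {2,5,8}; col 4 has {1,2,3,6,9}; region has {2,5,7,8} → only 4 remains.
R3C6 = 3: row 3 has {2,4,5,8}; col 6 has {1,4,5,6,7,9}; region has {1,4,6,7,8,9} → only 3 remains.
R3C9 = 9: row 3 has {2,3,4,5,8}; col 9 has {2,4,6}; region has {1,2,4,6,7} → only 9 remains.
R4C1 = 9: row 4 has {1,4,6,7,8}; col 1 has {1,2,3,4,5,8}; region has {1,3,4,5} → only 9 remains.
R4C3 = 3: row 4 has {1,4,6,7,8,9}; col 3 has {4,5,9}; region has {2,4,5,7,8} → only 3 remains.
R4C6 = 2: row 4 has {1,3,4,6,7,8,9}; col 6 has {1,3,4,5,6,7,9}; region has {1,3,4,6,7,8,9} → only 2 remains.
R4C7 = 5: row 4 has {1,2,3,4,6,7,8,9}; col 7 has {1,2,7,8}; region has {1,2,3,4,6,7,8,9} → only 5 remains.
R5C9 = 5: row 5 has {1,2,3,4,6,7,8,9}; col 9 has {2,4,6,9}; region has {1,2,4,6,7,9} → only 5 remains.
R6C3 = 7: row 6 has {2,4,5,6}; col 3 has {3,4,5,9}; region has {1,2,3,4,5,6,8} → only 7 remains.
R6C7 = 3: row 6 has {2,4,5,6,7}; col 7 has {1,2,5,7,8}; region has {1,2,4,5,6,7,9} → only 3 remains.
R6C9 = 8: row 6 has {2,3,4,5,6,7}; col 9 has {2,4,5,6,9}; region has {1,2,3,4,5,6,7,9} → only 8 remains.
R7C2 = 3: row 7 has {1,2,4,7}; col 2 has {1,4,5,6,8}; region has {1,2,4,5,8,9} → only 3 remains.
R7C3 = 6: row 7 has {1,2,3,4,7}; col 3 has {3,4,5,7,9}; region has {1,2,3,4,5,8,9} → only 6 remains.
R7C5 = 5: row 7 has {1,2,3,4,6,7}; col 5 has {1,2,4,7,8,9}; region has {2,4,6,7} → only 5 remains.
R7C6 = 8: row 7 has {1,2,3,4,5,6,7}; col 6 has {1,2,3,4,5,6,7,9}; region has {2,4,5,6,7} → only 8 remains.
R7C8 = 9: row 7 has {1,2,3,4,5,6,7,8}; col 8 has {2,4,5,7,8}; region has {2,4,5,6,7,8} → only 9 remains.
R8C4 = 7: row 8 has {1,2,4,5,6,8,9}; col 4 has {1,2,3,4,6,9}; region has {1,2,3,4,5,6,8,9} → only 7 remains.
R8C8 = 3: row 8 has {1,2,4,5,6,7,8,9}; col 8 has {2,4,5,7,8,9}; region has {1,2,8,9} → only 3 remains.
R9C2 = 7: row 9 has {1,2,8,9}; col 2 has {1,3,4,5,6,8}; region has {1,2,3,8,9} → only 7 remains.
R9C4 = 5: row 9 has {1,2,7,8,9}; col 4 has {1,2,3,4,6,7,9}; region has {1,2,3,7,8,9} → only 5 remains.
R9C5 = 6: row 9 has {1,2,5,7,8,9}; col 5 has {1,2,4,5,7,8,9}; region has {1,2,3,5,7,8,9} → only 6 remains.
R9C7 = 4: row 9 has {1,2,5,6,7,8,9}; col 7 has {1,2,3,5,7,8}; region has {1,2,3,5,6,7,8,9} → only 4 remains.
R9C9 = 3: row 9 has {1,2,4,5,6,7,8,9}; col 9 has {2,4,5,6,8,9}; region has {2,4,5,6,7,8,9} → only 3 remains.
R1C4 = 8: row 1 has {1,4,5,9}; col 4 has {1,2,3,4,5,6,7,9}; region has {4,5,9} → only 8 remains.
R1C5 = 3: row 1 has {1,4,5,8,9}; col 5 has {1,2,4,5,6,7,8,9}; region has {4,5,8,9} → only 3 remains.
R1C7 = 6: row 1 has {1,3,4,5,8,9}; col 7 has {1,2,3,4,5,7,8}; region has {3,4,5,8,9} → only 6 remains.
R1C9 = 7: row 1 has {1,3,4,5,6,8,9}; col 9 has {2,3,4,5,6,8,9}; region has {3,4,5,6,8,9} → only 7 remains.
R2C1 = 6: row 2 has {3,4,5,7}; col 1 has {1,2,3,4,5,8,9}; region has {1,3,4,5,9} → only 6 remains.
R2C2 = 2: row 2 has {3,4,5,6,7}; col 2 has {1,3,4,5,6,7,8}; region has {1,3,4,5,6,9} → only 2 remains.
R2C3 = 8: row 2 has {2,3,4,5,6,7}; col 3 has {3,4,5,6,7,9}; region has {1,2,3,4,5,6,9} → only 8 remains.
R2C7 = 9: row 2 has {2,3,4,5,6,7,8}; col 7 has {1,2,3,4,5,6,7,8}; region has {2,3,4,5,7,8} → only 9 remains.
R2C9 = 1: row 2 has {2,3,4,5,6,7,8,9}; col 9 has {2,3,4,5,6,7,8,9}; region has {3,4,5,6,7,8,9} → only 1 remains.
R3C1 = 7: row 3 has {2,3,4,5,8,9}; col 1 has {1,2,3,4,5,6,8,9}; region has {1,2,3,4,5,6,8,9} → only 7 remains.
R3C3 = 1: row 3 has {2,3,4,5,7,8,9}; col 3 has {3,4,5,6,7,8,9}; region has {2,3,4,5,7,8,9} → only 1 remains.
R3C8 = 6: row 3 has {1,2,3,4,5,7,8,9}; col 8 has {2,3,4,5,7,8,9}; region has {1,2,3,4,5,7,8,9} → only 6 remains.

751423869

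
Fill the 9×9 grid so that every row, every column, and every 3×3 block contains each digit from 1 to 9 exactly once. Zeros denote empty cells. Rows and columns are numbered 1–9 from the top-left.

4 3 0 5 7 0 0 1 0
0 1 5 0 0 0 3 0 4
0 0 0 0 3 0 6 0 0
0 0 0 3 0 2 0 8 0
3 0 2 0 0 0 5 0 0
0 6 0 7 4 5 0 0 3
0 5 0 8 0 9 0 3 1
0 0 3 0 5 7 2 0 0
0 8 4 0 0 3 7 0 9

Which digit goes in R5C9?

6

R7C7 = 4: row 7 has {1,3,5,8,9}; col 7 has {2,3,5,6,7}; box has {1,2,3,7,9} → only 4 remains.
R8C2 = 9: row 8 has {2,3,5,7}; col 2 has {1,3,5,6,8}; box has {3,4,5,8} → only 9 remains.
R8C8 = 6: row 8 has {2,3,5,7,9}; col 8 has {1,3,8}; box has {1,2,3,4,7,9} → only 6 remains.
R8C9 = 8: row 8 has {2,3,5,6,7,9}; col 9 has {1,3,4,9}; box has {1,2,3,4,6,7,9} → only 8 remains.
R9C8 = 5: row 9 has {3,4,7,8,9}; col 8 has {1,3,6,8}; box has {1,2,3,4,6,7,8,9} → only 5 remains.
R1C9 = 2: row 1 has {1,3,4,5,7}; col 9 has {1,3,4,8,9}; box has {1,3,4,6} → only 2 remains.
R8C1 = 1: row 8 has {2,3,5,6,7,8,9}; col 1 has {3,4}; box has {3,4,5,8,9} → only 1 remains.
R8C4 = 4: row 8 has {1,2,3,5,6,7,8,9}; col 4 has {3,5,7,8}; box has {3,5,7,8,9} → only 4 remains.
R3C6 = 4: in row 3, 4 can only go here (every other open cell in that row sees a 4).
R3C9 = 5: in row 3, 5 can only go here (every other open cell in that row sees a 5).
R3C4 = 1: in row 3, 1 can only go here (every other open cell in that row sees a 1).
R4C2 = 4: in row 4, 4 can only go here (every other open cell in that row sees a 4).
R4C1 = 5: in row 4, 5 can only go here (every other open cell in that row sees a 5).
R5C2 = 7: row 5 has {2,3,5}; col 2 has {1,3,4,5,6,8,9}; box has {2,3,4,5,6} → only 7 remains.
R5C9 = 6: row 5 has {2,3,5,7}; col 9 has {1,2,3,4,5,8,9}; box has {3,5,8} → only 6 remains.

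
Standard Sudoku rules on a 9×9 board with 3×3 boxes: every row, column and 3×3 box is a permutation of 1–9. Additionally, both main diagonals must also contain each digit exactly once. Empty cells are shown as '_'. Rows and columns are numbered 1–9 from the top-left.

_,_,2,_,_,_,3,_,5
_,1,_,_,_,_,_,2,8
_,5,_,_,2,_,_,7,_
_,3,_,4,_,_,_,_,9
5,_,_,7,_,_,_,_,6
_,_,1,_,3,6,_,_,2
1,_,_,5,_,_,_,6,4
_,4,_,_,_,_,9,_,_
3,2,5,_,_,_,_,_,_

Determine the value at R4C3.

R3C9 = 1: row 3 has {2,5,7}; col 9 has {2,4,5,6,8,9}; box has {2,3,5,7,8} → only 1 remains.
R9C9 = 7: row 9 has {2,3,5}; col 9 has {1,2,4,5,6,8,9}; box has {4,6,9}; main diagonal has {1,4,6} → only 7 remains.
R3C7 = 6: row 3 has {1,2,5,7}; col 7 has {3,9}; box has {1,2,3,5,7,8}; anti-diagonal has {2,3,4,5} → only 6 remains.
R8C9 = 3: row 8 has {4,9}; col 9 has {1,2,4,5,6,7,8,9}; box has {4,6,7,9} → only 3 remains.
R2C7 = 4: row 2 has {1,2,8}; col 7 has {3,6,9}; box has {1,2,3,5,6,7,8} → only 4 remains.
R1C8 = 9: row 1 has {2,3,5}; col 8 has {2,6,7}; box has {1,2,3,4,5,6,7,8} → only 9 remains.
R1C1 = 8: row 1 has {2,3,5,9}; col 1 has {1,3,5}; box has {1,2,5}; main diagonal has {1,4,6,7} → only 8 remains.
R5C5 = 9: row 5 has {5,6,7}; col 5 has {2,3}; box has {3,4,6,7}; main diagonal has {1,4,6,7,8}; anti-diagonal has {2,3,4,5,6} → only 9 remains.
R6C4 = 8: row 6 has {1,2,3,6}; col 4 has {4,5,7}; box has {3,4,6,7,9}; anti-diagonal has {2,3,4,5,6,9} → only 8 remains.
R7C3 = 7: row 7 has {1,4,5,6}; col 3 has {1,2,5}; box has {1,2,3,4,5}; anti-diagonal has {2,3,4,5,6,8,9} → only 7 remains.
R7C5 = 8: row 7 has {1,4,5,6,7}; col 5 has {2,3,9}; box has {5} → only 8 remains.
R7C7 = 2: row 7 has {1,4,5,6,7,8}; col 7 has {3,4,6,9}; box has {3,4,6,7,9}; main diagonal has {1,4,6,7,8,9} → only 2 remains.
R8C1 = 6: row 8 has {3,4,9}; col 1 has {1,3,5,8}; box has {1,2,3,4,5,7} → only 6 remains.
R8C3 = 8: row 8 has {3,4,6,9}; col 3 has {1,2,5,7}; box has {1,2,3,4,5,6,7} → only 8 remains.
R8C8 = 5: row 8 has {3,4,6,8,9}; col 8 has {2,6,7,9}; box has {2,3,4,6,7,9}; main diagonal has {1,2,4,6,7,8,9} → only 5 remains.
R3C3 = 3: row 3 has {1,2,5,6,7}; col 3 has {1,2,5,7,8}; box has {1,2,5,8}; main diagonal has {1,2,4,5,6,7,8,9} → only 3 remains.
R3C4 = 9: row 3 has {1,2,3,5,6,7}; col 4 has {4,5,7,8}; box has {2} → only 9 remains.
R4C3 = 6: row 4 has {3,4,9}; col 3 has {1,2,3,5,7,8}; box has {1,3,5} → only 6 remains.

6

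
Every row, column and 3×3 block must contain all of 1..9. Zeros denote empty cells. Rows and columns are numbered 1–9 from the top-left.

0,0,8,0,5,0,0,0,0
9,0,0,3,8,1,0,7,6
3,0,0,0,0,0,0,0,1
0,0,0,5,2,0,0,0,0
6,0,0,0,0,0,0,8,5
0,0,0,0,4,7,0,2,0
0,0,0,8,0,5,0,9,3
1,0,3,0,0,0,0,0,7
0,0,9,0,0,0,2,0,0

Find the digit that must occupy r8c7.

r6c9 = 9: row 6 has {2,4,7}; col 9 has {1,3,5,6,7}; box has {2,5,8} → only 9 remains.
r4c9 = 4: row 4 has {2,5}; col 9 has {1,3,5,6,7,9}; box has {2,5,8,9} → only 4 remains.
r9c9 = 8: row 9 has {2,9}; col 9 has {1,3,4,5,6,7,9}; box has {2,3,7,9} → only 8 remains.
r1c9 = 2: row 1 has {5,8}; col 9 has {1,3,4,5,6,7,8,9}; box has {1,6,7} → only 2 remains.
r1c2 = 1: in row 1, 1 can only go here (every other open cell in that row sees a 1).
r3c7 = 8: in row 3, 8 can only go here (every other open cell in that row sees an 8).
r8c2 = 8: in row 8, 8 can only go here (every other open cell in that row sees an 8).
r6c1 = 8: in row 6, 8 can only go here (every other open cell in that row sees an 8).
r4c1 = 7: row 4 has {2,4,5}; col 1 has {1,3,6,8,9}; box has {6,8} → only 7 remains.
r4c3 = 1: row 4 has {2,4,5,7}; col 3 has {3,8,9}; box has {6,7,8} → only 1 remains.
r6c3 = 5: row 6 has {2,4,7,8,9}; col 3 has {1,3,8,9}; box has {1,6,7,8} → only 5 remains.
r1c1 = 4: row 1 has {1,2,5,8}; col 1 has {1,3,6,7,8,9}; box has {1,3,8,9} → only 4 remains.
r1c8 = 3: row 1 has {1,2,4,5,8}; col 8 has {2,7,8,9}; box has {1,2,6,7,8} → only 3 remains.
r2c3 = 2: row 2 has {1,3,6,7,8,9}; col 3 has {1,3,5,8,9}; box has {1,3,4,8,9} → only 2 remains.
r4c8 = 6: row 4 has {1,2,4,5,7}; col 8 has {2,3,7,8,9}; box has {2,4,5,8,9} → only 6 remains.
r5c3 = 4: row 5 has {5,6,8}; col 3 has {1,2,3,5,8,9}; box has {1,5,6,7,8} → only 4 remains.
r6c2 = 3: row 6 has {2,4,5,7,8,9}; col 2 has {1,8}; box has {1,4,5,6,7,8} → only 3 remains.
r6c7 = 1: row 6 has {2,3,4,5,7,8,9}; col 7 has {2,8}; box has {2,4,5,6,8,9} → only 1 remains.
r7c1 = 2: row 7 has {3,5,8,9}; col 1 has {1,3,4,6,7,8,9}; box has {1,3,8,9} → only 2 remains.
r9c1 = 5: row 9 has {2,8,9}; col 1 has {1,2,3,4,6,7,8,9}; box has {1,2,3,8,9} → only 5 remains.
r1c7 = 9: row 1 has {1,2,3,4,5,8}; col 7 has {1,2,8}; box has {1,2,3,6,7,8} → only 9 remains.
r2c2 = 5: row 2 has {1,2,3,6,7,8,9}; col 2 has {1,3,8}; box has {1,2,3,4,8,9} → only 5 remains.
r2c7 = 4: row 2 has {1,2,3,5,6,7,8,9}; col 7 has {1,2,8,9}; box has {1,2,3,6,7,8,9} → only 4 remains.
r3c8 = 5: row 3 has {1,3,8}; col 8 has {2,3,6,7,8,9}; box has {1,2,3,4,6,7,8,9} → only 5 remains.
r4c2 = 9: row 4 has {1,2,4,5,6,7}; col 2 has {1,3,5,8}; box has {1,3,4,5,6,7,8} → only 9 remains.
r4c7 = 3: row 4 has {1,2,4,5,6,7,9}; col 7 has {1,2,4,8,9}; box has {1,2,4,5,6,8,9} → only 3 remains.
r5c2 = 2: row 5 has {4,5,6,8}; col 2 has {1,3,5,8,9}; box has {1,3,4,5,6,7,8,9} → only 2 remains.
r5c7 = 7: row 5 has {2,4,5,6,8}; col 7 has {1,2,3,4,8,9}; box has {1,2,3,4,5,6,8,9} → only 7 remains.
r6c4 = 6: row 6 has {1,2,3,4,5,7,8,9}; col 4 has {3,5,8}; box has {2,4,5,7} → only 6 remains.
r7c7 = 6: row 7 has {2,3,5,8,9}; col 7 has {1,2,3,4,7,8,9}; box has {2,3,7,8,9} → only 6 remains.
r8c7 = 5: row 8 has {1,3,7,8}; col 7 has {1,2,3,4,6,7,8,9}; box has {2,3,6,7,8,9} → only 5 remains.

5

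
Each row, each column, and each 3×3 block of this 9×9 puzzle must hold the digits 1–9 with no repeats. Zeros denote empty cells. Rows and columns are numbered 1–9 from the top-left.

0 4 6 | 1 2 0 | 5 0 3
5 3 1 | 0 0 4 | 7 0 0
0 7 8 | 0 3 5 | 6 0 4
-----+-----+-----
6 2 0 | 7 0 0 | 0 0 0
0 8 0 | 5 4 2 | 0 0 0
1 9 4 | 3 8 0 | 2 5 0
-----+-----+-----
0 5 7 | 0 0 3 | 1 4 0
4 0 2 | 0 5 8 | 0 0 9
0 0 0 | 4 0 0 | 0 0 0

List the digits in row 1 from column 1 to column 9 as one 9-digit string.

R1C1 = 9: row 1 has {1,2,3,4,5,6}; col 1 has {1,4,5,6}; box has {1,3,4,5,6,7,8} → only 9 remains.
R1C6 = 7: row 1 has {1,2,3,4,5,6,9}; col 6 has {2,3,4,5,8}; box has {1,2,3,4,5} → only 7 remains.
R1C8 = 8: row 1 has {1,2,3,4,5,6,7,9}; col 8 has {4,5}; box has {3,4,5,6,7} → only 8 remains.

946127583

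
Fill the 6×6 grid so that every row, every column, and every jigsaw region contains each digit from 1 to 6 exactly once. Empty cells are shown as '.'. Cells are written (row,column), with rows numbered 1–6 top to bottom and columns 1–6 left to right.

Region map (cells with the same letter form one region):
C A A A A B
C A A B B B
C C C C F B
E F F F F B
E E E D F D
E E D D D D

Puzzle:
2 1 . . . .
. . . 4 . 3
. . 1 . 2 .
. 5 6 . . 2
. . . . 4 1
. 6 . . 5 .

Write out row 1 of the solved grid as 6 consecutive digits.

(2,2) = 2 (sole candidate).
(2,3) = 5 (sole candidate).
(5,2) = 3 (sole candidate).
(5,3) = 2 (sole candidate).
(5,4) = 6 (sole candidate).
(6,6) = 4 (sole candidate).
(1,4) = 3: row 1 has {1,2}; col 4 has {4,6}; region has {1,2,5} → only 3 remains.
(1,5) = 6: row 1 has {1,2,3}; col 5 has {2,4,5}; region has {1,2,3,5} → only 6 remains.
(1,6) = 5: row 1 has {1,2,3,6}; col 6 has {1,2,3,4}; region has {2,3,4} → only 5 remains.
(2,1) = 6 (sole candidate).
(2,5) = 1 (sole candidate).
(3,2) = 4 (sole candidate).
(3,4) = 5 (sole candidate).
(3,6) = 6 (sole candidate).
(4,4) = 1 (sole candidate).
(4,5) = 3 (sole candidate).
(5,1) = 5 (sole candidate).
(6,1) = 1 (sole candidate).
(6,3) = 3 (sole candidate).
(6,4) = 2 (sole candidate).
(1,3) = 4: row 1 has {1,2,3,5,6}; col 3 has {1,2,3,5,6}; region has {1,2,3,5,6} → only 4 remains.

214365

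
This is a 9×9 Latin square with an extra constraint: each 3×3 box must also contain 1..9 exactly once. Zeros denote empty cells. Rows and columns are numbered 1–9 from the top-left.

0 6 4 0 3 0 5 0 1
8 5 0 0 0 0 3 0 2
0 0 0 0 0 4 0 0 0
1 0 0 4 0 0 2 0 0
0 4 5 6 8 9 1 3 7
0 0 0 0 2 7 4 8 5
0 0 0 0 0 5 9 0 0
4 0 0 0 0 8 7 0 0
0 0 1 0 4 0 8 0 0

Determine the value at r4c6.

r1c6 = 2: row 1 has {1,3,4,5,6}; col 6 has {4,5,7,8,9}; box has {3,4} → only 2 remains.
r3c7 = 6: row 3 has {4}; col 7 has {1,2,3,4,5,7,8,9}; box has {1,2,3,5} → only 6 remains.
r4c5 = 5: row 4 has {1,2,4}; col 5 has {2,3,4,8}; box has {2,4,6,7,8,9} → only 5 remains.
r4c6 = 3: row 4 has {1,2,4,5}; col 6 has {2,4,5,7,8,9}; box has {2,4,5,6,7,8,9} → only 3 remains.

3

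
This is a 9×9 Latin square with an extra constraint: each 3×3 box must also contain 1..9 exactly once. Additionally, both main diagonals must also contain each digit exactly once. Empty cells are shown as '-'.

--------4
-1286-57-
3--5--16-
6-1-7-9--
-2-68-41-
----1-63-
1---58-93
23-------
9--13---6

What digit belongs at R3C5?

R2C1 = 4: row 2 has {1,2,5,6,7,8}; col 1 has {1,2,3,6,9}; box has {1,2,3} → only 4 remains.
R2C9 = 9: row 2 has {1,2,4,5,6,7,8}; col 9 has {3,4,6}; box has {1,4,5,6,7} → only 9 remains.
R6C4 = 2: row 6 has {1,3,6}; col 4 has {1,5,6,8}; box has {1,6,7,8}; anti-diagonal has {1,3,4,7,8,9} → only 2 remains.
R7C3 = 6: row 7 has {1,3,5,8,9}; col 3 has {1,2}; box has {1,2,3,9}; anti-diagonal has {1,2,3,4,7,8,9} → only 6 remains.
R2C6 = 3: row 2 has {1,2,4,5,6,7,8,9}; col 6 has {8}; box has {5,6,8} → only 3 remains.
R4C6 = 5: row 4 has {1,6,7,9}; col 6 has {3,8}; box has {1,2,6,7,8}; anti-diagonal has {1,2,3,4,6,7,8,9} → only 5 remains.
R5C6 = 9: row 5 has {1,2,4,6,8}; col 6 has {3,5,8}; box has {1,2,5,6,7,8} → only 9 remains.
R6C6 = 4: row 6 has {1,2,3,6}; col 6 has {3,5,8,9}; box has {1,2,5,6,7,8,9}; main diagonal has {1,6,8} → only 4 remains.
R8C8 = 5: row 8 has {2,3}; col 8 has {1,3,6,7,9}; box has {3,6,9}; main diagonal has {1,4,6,8} → only 5 remains.
R1C1 = 7: row 1 has {4}; col 1 has {1,2,3,4,6,9}; box has {1,2,3,4}; main diagonal has {1,4,5,6,8} → only 7 remains.
R1C4 = 9: row 1 has {4,7}; col 4 has {1,2,5,6,8}; box has {3,5,6,8} → only 9 remains.
R1C5 = 2: row 1 has {4,7,9}; col 5 has {1,3,5,6,7,8}; box has {3,5,6,8,9} → only 2 remains.
R1C6 = 1: row 1 has {2,4,7,9}; col 6 has {3,4,5,8,9}; box has {2,3,5,6,8,9} → only 1 remains.
R1C8 = 8: row 1 has {1,2,4,7,9}; col 8 has {1,3,5,6,7,9}; box has {1,4,5,6,7,9} → only 8 remains.
R3C3 = 9: row 3 has {1,3,5,6}; col 3 has {1,2,6}; box has {1,2,3,4,7}; main diagonal has {1,4,5,6,7,8} → only 9 remains.
R3C5 = 4: row 3 has {1,3,5,6,9}; col 5 has {1,2,3,5,6,7,8}; box has {1,2,3,5,6,8,9} → only 4 remains.

4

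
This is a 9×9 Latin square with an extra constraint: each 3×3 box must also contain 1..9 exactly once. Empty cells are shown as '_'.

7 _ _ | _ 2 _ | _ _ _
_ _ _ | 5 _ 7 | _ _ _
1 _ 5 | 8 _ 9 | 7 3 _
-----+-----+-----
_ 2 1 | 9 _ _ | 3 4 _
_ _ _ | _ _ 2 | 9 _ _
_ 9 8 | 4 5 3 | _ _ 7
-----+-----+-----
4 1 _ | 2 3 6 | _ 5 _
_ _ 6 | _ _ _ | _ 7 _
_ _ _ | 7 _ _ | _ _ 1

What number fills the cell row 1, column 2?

4

row 4, column 6 = 8 (sole candidate).
row 6, column 1 = 6 (sole candidate).
row 7, column 7 = 8 (sole candidate).
row 7, column 9 = 9 (sole candidate).
row 8, column 4 = 1 (sole candidate).
row 4, column 1 = 5 (sole candidate).
row 4, column 9 = 6 (sole candidate).
row 5, column 1 = 3 (sole candidate).
row 5, column 4 = 6 (sole candidate).
row 7, column 3 = 7 (sole candidate).
row 1, column 4 = 3 (sole candidate).
row 4, column 5 = 7 (sole candidate).
row 5, column 3 = 4 (sole candidate).
row 5, column 5 = 1 (sole candidate).
row 5, column 8 = 8 (sole candidate).
row 5, column 9 = 5 (sole candidate).
row 1, column 3 = 9 (sole candidate).
row 5, column 2 = 7 (sole candidate).
row 1, column 7 = 5 (hidden single in row 1).
row 2, column 8 = 9 (hidden single in row 2).
row 2, column 7 = 1 (hidden single in row 2).
row 1, column 8 = 6 (sole candidate).
row 6, column 7 = 2 (sole candidate).
row 6, column 8 = 1 (sole candidate).
row 8, column 7 = 4 (sole candidate).
row 9, column 7 = 6 (sole candidate).
row 9, column 8 = 2 (sole candidate).
row 8, column 6 = 5 (sole candidate).
row 8, column 9 = 3 (sole candidate).
row 9, column 3 = 3 (sole candidate).
row 9, column 6 = 4 (sole candidate).
row 1, column 6 = 1 (sole candidate).
row 2, column 3 = 2 (sole candidate).
row 8, column 2 = 8 (sole candidate).
row 8, column 5 = 9 (sole candidate).
row 9, column 1 = 9 (sole candidate).
row 9, column 2 = 5 (sole candidate).
row 9, column 5 = 8 (sole candidate).
row 1, column 2 = 4: row 1 has {1,2,3,5,6,7,9}; col 2 has {1,2,5,7,8,9}; box has {1,2,5,7,9} → only 4 remains.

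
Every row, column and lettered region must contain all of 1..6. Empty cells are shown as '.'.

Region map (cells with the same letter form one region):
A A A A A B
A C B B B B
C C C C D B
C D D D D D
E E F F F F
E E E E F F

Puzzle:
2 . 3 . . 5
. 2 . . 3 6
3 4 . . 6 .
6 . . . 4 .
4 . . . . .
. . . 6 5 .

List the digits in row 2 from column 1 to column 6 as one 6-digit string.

R1C5 = 1: row 1 has {2,3,5}; col 5 has {3,4,5,6}; region has {2,3} → only 1 remains.
R2C1 = 5: row 2 has {2,3,6}; col 1 has {2,3,4,6}; region has {1,2,3} → only 5 remains.
R5C5 = 2: row 5 has {4}; col 5 has {1,3,4,5,6}; region has {5} → only 2 remains.
R6C1 = 1: row 6 has {5,6}; col 1 has {2,3,4,5,6}; region has {4,6} → only 1 remains.
R6C2 = 3: row 6 has {1,5,6}; col 2 has {2,4}; region has {1,4,6} → only 3 remains.
R6C3 = 2: row 6 has {1,3,5,6}; col 3 has {3}; region has {1,3,4,6} → only 2 remains.
R6C6 = 4: row 6 has {1,2,3,5,6}; col 6 has {5,6}; region has {2,5} → only 4 remains.
R1C2 = 6: row 1 has {1,2,3,5}; col 2 has {2,3,4}; region has {1,2,3,5} → only 6 remains.
R1C4 = 4: row 1 has {1,2,3,5,6}; col 4 has {6}; region has {1,2,3,5,6} → only 4 remains.
R2C4 = 1: row 2 has {2,3,5,6}; col 4 has {4,6}; region has {3,5,6} → only 1 remains.
R3C4 = 5: row 3 has {3,4,6}; col 4 has {1,4,6}; region has {2,3,4,6} → only 5 remains.
R3C6 = 2: row 3 has {3,4,5,6}; col 6 has {4,5,6}; region has {1,3,5,6} → only 2 remains.
R5C2 = 5: row 5 has {2,4}; col 2 has {2,3,4,6}; region has {1,2,3,4,6} → only 5 remains.
R5C4 = 3: row 5 has {2,4,5}; col 4 has {1,4,5,6}; region has {2,4,5} → only 3 remains.
R5C6 = 1: row 5 has {2,3,4,5}; col 6 has {2,4,5,6}; region has {2,3,4,5} → only 1 remains.
R2C3 = 4: row 2 has {1,2,3,5,6}; col 3 has {2,3}; region has {1,2,3,5,6} → only 4 remains.

524136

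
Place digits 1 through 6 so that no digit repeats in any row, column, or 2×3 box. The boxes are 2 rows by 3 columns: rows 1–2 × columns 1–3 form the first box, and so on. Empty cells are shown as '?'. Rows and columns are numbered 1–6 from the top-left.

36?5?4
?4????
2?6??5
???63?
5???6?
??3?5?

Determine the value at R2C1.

R2C1 = 1: row 2 has {4}; col 1 has {2,3,5}; box has {3,4,6} → only 1 remains.

1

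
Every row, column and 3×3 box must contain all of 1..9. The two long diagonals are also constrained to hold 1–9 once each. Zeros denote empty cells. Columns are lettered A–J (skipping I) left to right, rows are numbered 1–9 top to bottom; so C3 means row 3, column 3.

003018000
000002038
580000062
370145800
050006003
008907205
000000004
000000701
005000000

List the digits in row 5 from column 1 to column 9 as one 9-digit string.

951286473

J1 = 7 (sole candidate).
H4 = 9 (sole candidate).
J4 = 6 (sole candidate).
E6 = 3 (sole candidate).
J9 = 9 (sole candidate).
C3 = 4 (sole candidate).
G3 = 1 (sole candidate).
C4 = 2 (sole candidate).
G5 = 4: row 5 has {3,5,6}; col 7 has {1,2,7,8}; box has {2,3,5,6,8,9} → only 4 remains.
H6 = 1 (sole candidate).
C7 = 6 (sole candidate).
C8 = 9 (sole candidate).
B2 = 6 (sole candidate).
C5 = 1: row 5 has {3,4,5,6}; col 3 has {2,3,4,5,6,8,9}; box has {2,3,5,7,8} → only 1 remains.
H5 = 7: row 5 has {1,3,4,5,6}; col 8 has {1,3,6,9}; box has {1,2,3,4,5,6,8,9} → only 7 remains.
B6 = 4 (sole candidate).
B8 = 2 (sole candidate).
A1 = 2 (sole candidate).
B1 = 9 (sole candidate).
G1 = 5 (sole candidate).
H1 = 4 (sole candidate).
C2 = 7 (sole candidate).
G2 = 9 (sole candidate).
A5 = 9: row 5 has {1,3,4,5,6,7}; col 1 has {2,3,5}; box has {1,2,3,4,5,7,8} → only 9 remains.
E5 = 8: row 5 has {1,3,4,5,6,7,9}; col 5 has {1,3,4}; box has {1,3,4,5,6,7,9}; main diagonal has {1,2,4,6,7,9}; anti-diagonal has {1,2,3,5,6,7,9} → only 8 remains.
A6 = 6 (sole candidate).
G7 = 3 (sole candidate).
H8 = 5 (sole candidate).
A9 = 4 (sole candidate).
G9 = 6 (sole candidate).
D1 = 6 (sole candidate).
A2 = 1 (sole candidate).
E2 = 5 (sole candidate).
D5 = 2: row 5 has {1,3,4,5,6,7,8,9}; col 4 has {1,6,9}; box has {1,3,4,5,6,7,8,9} → only 2 remains.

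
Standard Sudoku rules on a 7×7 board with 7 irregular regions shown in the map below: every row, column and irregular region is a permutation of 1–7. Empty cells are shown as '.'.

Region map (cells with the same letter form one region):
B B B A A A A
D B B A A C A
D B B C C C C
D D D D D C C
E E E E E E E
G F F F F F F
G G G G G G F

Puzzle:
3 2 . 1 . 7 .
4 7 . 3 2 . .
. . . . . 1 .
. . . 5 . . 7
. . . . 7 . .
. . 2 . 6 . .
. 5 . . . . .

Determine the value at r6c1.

r2c3 = 1: in row 2, 1 can only go here (every other open cell in that row sees a 1).
r3c1 = 7: in row 3, 7 can only go here (every other open cell in that row sees a 7).
r6c1 = 1: row 6 has {2,6}; col 1 has {3,4,7}; region has {5} → only 1 remains.

1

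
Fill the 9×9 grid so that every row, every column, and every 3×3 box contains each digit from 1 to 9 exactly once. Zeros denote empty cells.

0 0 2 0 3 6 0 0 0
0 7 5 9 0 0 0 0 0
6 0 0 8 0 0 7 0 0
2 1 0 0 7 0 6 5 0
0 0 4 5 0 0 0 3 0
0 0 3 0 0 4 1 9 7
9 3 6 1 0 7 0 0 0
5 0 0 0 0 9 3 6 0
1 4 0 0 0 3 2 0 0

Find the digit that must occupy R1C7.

9

R3C2 = 9 (sole candidate).
R3C3 = 1 (sole candidate).
R4C4 = 3 (sole candidate).
R4C6 = 8 (sole candidate).
R4C9 = 4 (sole candidate).
R5C7 = 8 (sole candidate).
R5C9 = 2 (sole candidate).
R6C1 = 8 (sole candidate).
R9C4 = 6 (sole candidate).
R1C1 = 4 (sole candidate).
R1C2 = 8 (sole candidate).
R1C4 = 7 (sole candidate).
R1C8 = 1 (sole candidate).
R2C1 = 3 (sole candidate).
R2C7 = 4 (sole candidate).
R3C8 = 2 (sole candidate).
R4C3 = 9 (sole candidate).
R5C1 = 7 (sole candidate).
R5C2 = 6 (sole candidate).
R5C6 = 1 (sole candidate).
R6C2 = 5 (sole candidate).
R6C4 = 2 (sole candidate).
R6C5 = 6 (sole candidate).
R7C7 = 5 (sole candidate).
R7C9 = 8 (sole candidate).
R8C2 = 2 (sole candidate).
R8C4 = 4 (sole candidate).
R8C5 = 8 (sole candidate).
R8C9 = 1 (sole candidate).
R9C5 = 5 (sole candidate).
R9C8 = 7 (sole candidate).
R9C9 = 9 (sole candidate).
R1C7 = 9: row 1 has {1,2,3,4,6,7,8}; col 7 has {1,2,3,4,5,6,7,8}; box has {1,2,4,7} → only 9 remains.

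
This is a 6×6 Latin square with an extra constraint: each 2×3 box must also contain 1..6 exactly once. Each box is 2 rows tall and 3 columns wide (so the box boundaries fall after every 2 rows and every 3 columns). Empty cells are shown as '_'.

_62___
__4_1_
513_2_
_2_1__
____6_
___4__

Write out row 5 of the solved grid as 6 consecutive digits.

245361

R2C1 = 3 (sole candidate).
R2C2 = 5 (sole candidate).
R3C4 = 6 (sole candidate).
R3C6 = 4 (sole candidate).
R4C3 = 6 (sole candidate).
R6C2 = 3 (sole candidate).
R6C5 = 5 (sole candidate).
R1C1 = 1 (sole candidate).
R2C4 = 2 (sole candidate).
R2C6 = 6 (sole candidate).
R4C1 = 4 (sole candidate).
R4C5 = 3 (sole candidate).
R4C6 = 5 (sole candidate).
R5C1 = 2: row 5 has {6}; col 1 has {1,3,4,5}; box has {3} → only 2 remains.
R5C2 = 4: row 5 has {2,6}; col 2 has {1,2,3,5,6}; box has {2,3} → only 4 remains.
R5C4 = 3: row 5 has {2,4,6}; col 4 has {1,2,4,6}; box has {4,5,6} → only 3 remains.
R5C6 = 1: row 5 has {2,3,4,6}; col 6 has {4,5,6}; box has {3,4,5,6} → only 1 remains.
R6C1 = 6 (sole candidate).
R6C3 = 1 (sole candidate).
R6C6 = 2 (sole candidate).
R1C4 = 5 (sole candidate).
R1C5 = 4 (sole candidate).
R1C6 = 3 (sole candidate).
R5C3 = 5: row 5 has {1,2,3,4,6}; col 3 has {1,2,3,4,6}; box has {1,2,3,4,6} → only 5 remains.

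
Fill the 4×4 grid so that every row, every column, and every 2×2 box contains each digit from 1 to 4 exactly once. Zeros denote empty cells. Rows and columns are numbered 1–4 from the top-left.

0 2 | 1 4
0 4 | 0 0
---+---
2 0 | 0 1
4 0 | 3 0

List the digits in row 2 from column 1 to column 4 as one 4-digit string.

1423

r1c1 = 3: row 1 has {1,2,4}; col 1 has {2,4}; box has {2,4} → only 3 remains.
r2c1 = 1: row 2 has {4}; col 1 has {2,3,4}; box has {2,3,4} → only 1 remains.
r2c3 = 2: row 2 has {1,4}; col 3 has {1,3}; box has {1,4} → only 2 remains.
r2c4 = 3: row 2 has {1,2,4}; col 4 has {1,4}; box has {1,2,4} → only 3 remains.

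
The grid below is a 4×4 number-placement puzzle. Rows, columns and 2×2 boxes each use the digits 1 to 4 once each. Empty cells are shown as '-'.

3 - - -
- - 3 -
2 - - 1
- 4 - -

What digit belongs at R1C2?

R3C2 = 3: row 3 has {1,2}; col 2 has {4}; box has {2,4} → only 3 remains.
R3C3 = 4: row 3 has {1,2,3}; col 3 has {3}; box has {1} → only 4 remains.
R4C1 = 1: row 4 has {4}; col 1 has {2,3}; box has {2,3,4} → only 1 remains.
R4C3 = 2: row 4 has {1,4}; col 3 has {3,4}; box has {1,4} → only 2 remains.
R4C4 = 3: row 4 has {1,2,4}; col 4 has {1}; box has {1,2,4} → only 3 remains.
R1C3 = 1: row 1 has {3}; col 3 has {2,3,4}; box has {3} → only 1 remains.
R2C1 = 4: row 2 has {3}; col 1 has {1,2,3}; box has {3} → only 4 remains.
R2C4 = 2: row 2 has {3,4}; col 4 has {1,3}; box has {1,3} → only 2 remains.
R1C2 = 2: row 1 has {1,3}; col 2 has {3,4}; box has {3,4} → only 2 remains.

2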